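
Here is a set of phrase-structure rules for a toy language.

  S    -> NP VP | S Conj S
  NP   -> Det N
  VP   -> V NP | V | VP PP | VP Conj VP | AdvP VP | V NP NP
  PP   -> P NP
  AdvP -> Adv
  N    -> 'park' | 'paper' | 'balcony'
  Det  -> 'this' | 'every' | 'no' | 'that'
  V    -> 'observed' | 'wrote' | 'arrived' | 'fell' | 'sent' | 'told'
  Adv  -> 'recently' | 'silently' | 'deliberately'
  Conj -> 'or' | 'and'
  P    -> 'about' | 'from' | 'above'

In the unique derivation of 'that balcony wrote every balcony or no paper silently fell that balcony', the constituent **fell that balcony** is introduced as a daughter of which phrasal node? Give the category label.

VP

[S [S [NP [Det that] [N balcony]] [VP [V wrote] [NP [Det every] [N balcony]]]] [Conj or] [S [NP [Det no] [N paper]] [VP [AdvP [Adv silently]] [VP [V fell] [NP [Det that] [N balcony]]]]]]
The span 'fell that balcony' is the VP node built by VP → V NP.
Its mother is the VP built by VP → AdvP VP.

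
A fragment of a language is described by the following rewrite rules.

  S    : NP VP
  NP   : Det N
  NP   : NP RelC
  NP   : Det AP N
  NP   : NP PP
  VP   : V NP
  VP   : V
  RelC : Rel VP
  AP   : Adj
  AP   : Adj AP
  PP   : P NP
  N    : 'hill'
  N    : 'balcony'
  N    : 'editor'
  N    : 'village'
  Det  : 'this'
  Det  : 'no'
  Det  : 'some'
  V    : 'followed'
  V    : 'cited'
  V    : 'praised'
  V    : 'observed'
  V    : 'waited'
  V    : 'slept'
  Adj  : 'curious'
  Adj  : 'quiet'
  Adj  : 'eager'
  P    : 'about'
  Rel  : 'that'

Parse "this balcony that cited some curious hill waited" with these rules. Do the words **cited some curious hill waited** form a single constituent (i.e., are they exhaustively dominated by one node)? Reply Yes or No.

No

[S [NP [NP [Det this] [N balcony]] [RelC [Rel that] [VP [V cited] [NP [Det some] [AP [Adj curious]] [N hill]]]]] [VP [V waited]]]
The smallest constituent containing 'cited some curious hill waited' is the S spanning 'this balcony that cited some curious hill waited'; no single node in the tree dominates exactly the given words.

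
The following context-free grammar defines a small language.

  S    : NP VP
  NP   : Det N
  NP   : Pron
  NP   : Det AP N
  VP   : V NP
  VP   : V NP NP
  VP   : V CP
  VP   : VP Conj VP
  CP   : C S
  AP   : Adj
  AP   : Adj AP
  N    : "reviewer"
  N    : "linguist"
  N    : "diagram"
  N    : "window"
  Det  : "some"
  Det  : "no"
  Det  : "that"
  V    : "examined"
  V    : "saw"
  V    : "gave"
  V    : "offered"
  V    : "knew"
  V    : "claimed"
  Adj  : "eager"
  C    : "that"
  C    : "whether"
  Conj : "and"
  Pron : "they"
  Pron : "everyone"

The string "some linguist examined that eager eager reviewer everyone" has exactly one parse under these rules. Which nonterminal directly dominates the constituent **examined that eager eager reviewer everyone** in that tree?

S

[S [NP [Det some] [N linguist]] [VP [V examined] [NP [Det that] [AP [Adj eager] [AP [Adj eager]]] [N reviewer]] [NP [Pron everyone]]]]
The span 'examined that eager eager reviewer everyone' is the VP node built by VP → V NP NP.
Its mother is the S built by S → NP VP.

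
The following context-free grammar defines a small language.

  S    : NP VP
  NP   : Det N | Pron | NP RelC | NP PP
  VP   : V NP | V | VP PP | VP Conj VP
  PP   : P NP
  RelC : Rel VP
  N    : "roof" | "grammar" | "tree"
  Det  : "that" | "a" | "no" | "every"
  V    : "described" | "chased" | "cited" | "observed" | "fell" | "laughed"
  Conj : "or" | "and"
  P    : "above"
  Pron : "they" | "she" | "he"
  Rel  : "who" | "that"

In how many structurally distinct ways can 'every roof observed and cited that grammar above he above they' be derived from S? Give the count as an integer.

Two of the 9 distinct bracketings:
[S [NP [Det every] [N roof]] [VP [VP [VP [V observed]] [Conj and] [VP [V cited] [NP [Det that] [N grammar]]]] [PP [P above] [NP [NP [Pron he]] [PP [P above] [NP [Pron they]]]]]]]
[S [NP [Det every] [N roof]] [VP [VP [VP [VP [V observed]] [Conj and] [VP [V cited] [NP [Det that] [N grammar]]]] [PP [P above] [NP [Pron he]]]] [PP [P above] [NP [Pron they]]]]]
The difference turns on whether NP → NP PP is used at the relevant span, versus an alternative expansion of NP.

9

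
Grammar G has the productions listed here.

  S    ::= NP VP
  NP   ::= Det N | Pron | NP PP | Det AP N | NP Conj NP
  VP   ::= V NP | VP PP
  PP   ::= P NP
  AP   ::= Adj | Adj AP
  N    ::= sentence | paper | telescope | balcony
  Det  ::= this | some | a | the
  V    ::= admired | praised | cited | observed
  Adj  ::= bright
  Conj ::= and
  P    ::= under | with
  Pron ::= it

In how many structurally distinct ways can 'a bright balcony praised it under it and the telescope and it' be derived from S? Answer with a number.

7

Two of the 7 distinct bracketings:
[S [NP [Det a] [AP [Adj bright]] [N balcony]] [VP [V praised] [NP [NP [Pron it]] [PP [P under] [NP [NP [Pron it]] [Conj and] [NP [NP [Det the] [N telescope]] [Conj and] [NP [Pron it]]]]]]]]
[S [NP [Det a] [AP [Adj bright]] [N balcony]] [VP [V praised] [NP [NP [Pron it]] [PP [P under] [NP [NP [NP [Pron it]] [Conj and] [NP [Det the] [N telescope]]] [Conj and] [NP [Pron it]]]]]]]
The trees differ in how a recursive rule is bracketed over the same span.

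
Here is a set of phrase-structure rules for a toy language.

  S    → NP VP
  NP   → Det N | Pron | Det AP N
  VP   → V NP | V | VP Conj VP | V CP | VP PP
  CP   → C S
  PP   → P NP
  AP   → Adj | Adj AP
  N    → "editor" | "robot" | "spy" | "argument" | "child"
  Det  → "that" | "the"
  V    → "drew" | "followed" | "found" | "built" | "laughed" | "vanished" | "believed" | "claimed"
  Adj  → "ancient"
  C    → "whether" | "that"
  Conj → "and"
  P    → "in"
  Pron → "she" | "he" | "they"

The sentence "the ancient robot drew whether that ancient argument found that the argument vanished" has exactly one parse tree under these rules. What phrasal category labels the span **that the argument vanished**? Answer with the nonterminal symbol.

CP

S
  NP
    Det: the
    AP
      Adj: ancient
    N: robot
  VP
    V: drew
    CP
      C: whether
      S
        NP
          Det: that
          AP
            Adj: ancient
          N: argument
        VP
          V: found
          CP
            C: that
            S
              NP
                Det: the
                N: argument
              VP
                V: vanished
The span 'that the argument vanished' is the CP node built by CP → C S.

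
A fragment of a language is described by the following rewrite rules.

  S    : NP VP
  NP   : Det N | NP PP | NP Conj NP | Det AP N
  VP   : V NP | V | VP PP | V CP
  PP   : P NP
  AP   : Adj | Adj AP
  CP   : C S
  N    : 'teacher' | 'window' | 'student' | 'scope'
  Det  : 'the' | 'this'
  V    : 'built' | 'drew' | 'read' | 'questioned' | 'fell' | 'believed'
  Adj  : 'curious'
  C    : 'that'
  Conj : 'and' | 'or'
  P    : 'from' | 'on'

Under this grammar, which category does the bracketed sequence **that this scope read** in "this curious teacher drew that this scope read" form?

CP

S
  NP
    Det: this
    AP
      Adj: curious
    N: teacher
  VP
    V: drew
    CP
      C: that
      S
        NP
          Det: this
          N: scope
        VP
          V: read
The span 'that this scope read' is the CP node built by CP → C S.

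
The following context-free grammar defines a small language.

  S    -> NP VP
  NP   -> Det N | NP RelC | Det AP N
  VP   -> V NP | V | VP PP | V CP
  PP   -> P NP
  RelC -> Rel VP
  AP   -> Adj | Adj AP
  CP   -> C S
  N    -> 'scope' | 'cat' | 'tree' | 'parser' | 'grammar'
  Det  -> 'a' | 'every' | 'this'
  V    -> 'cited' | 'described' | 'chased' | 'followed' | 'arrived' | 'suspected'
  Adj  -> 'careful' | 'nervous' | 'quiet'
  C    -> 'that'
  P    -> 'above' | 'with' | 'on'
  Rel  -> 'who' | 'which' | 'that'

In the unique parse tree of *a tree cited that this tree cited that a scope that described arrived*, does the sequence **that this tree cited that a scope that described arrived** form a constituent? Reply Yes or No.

Yes

[S [NP [Det a] [N tree]] [VP [V cited] [CP [C that] [S [NP [Det this] [N tree]] [VP [V cited] [CP [C that] [S [NP [NP [Det a] [N scope]] [RelC [Rel that] [VP [V described]]]] [VP [V arrived]]]]]]]]]
The words 'that this tree cited that a scope that described arrived' are exhaustively dominated by a single CP node (built by CP → C S), so they form a constituent.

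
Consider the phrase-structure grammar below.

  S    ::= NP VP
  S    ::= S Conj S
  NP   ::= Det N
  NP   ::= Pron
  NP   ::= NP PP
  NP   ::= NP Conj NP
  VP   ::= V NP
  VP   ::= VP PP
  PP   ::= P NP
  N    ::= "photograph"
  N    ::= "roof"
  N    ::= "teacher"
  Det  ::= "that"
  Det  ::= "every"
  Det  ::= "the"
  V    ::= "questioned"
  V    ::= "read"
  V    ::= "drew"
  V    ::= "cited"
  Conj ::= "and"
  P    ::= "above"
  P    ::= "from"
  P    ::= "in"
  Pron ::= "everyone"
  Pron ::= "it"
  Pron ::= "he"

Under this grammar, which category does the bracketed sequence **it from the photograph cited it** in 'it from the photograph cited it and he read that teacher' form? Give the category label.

S
  S
    NP
      NP
        Pron: it
      PP
        P: from
        NP
          Det: the
          N: photograph
    VP
      V: cited
      NP
        Pron: it
  Conj: and
  S
    NP
      Pron: he
    VP
      V: read
      NP
        Det: that
        N: teacher
The span 'it from the photograph cited it' is the S node built by S → NP VP.

S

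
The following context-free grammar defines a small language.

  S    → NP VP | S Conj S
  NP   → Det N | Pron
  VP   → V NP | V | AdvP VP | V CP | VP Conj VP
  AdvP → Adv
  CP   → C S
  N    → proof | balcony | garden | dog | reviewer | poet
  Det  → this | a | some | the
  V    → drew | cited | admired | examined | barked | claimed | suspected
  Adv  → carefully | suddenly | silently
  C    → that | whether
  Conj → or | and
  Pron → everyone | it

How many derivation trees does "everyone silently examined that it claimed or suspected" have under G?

3

Two of the 3 distinct bracketings:
[S [NP [Pron everyone]] [VP [AdvP [Adv silently]] [VP [V examined] [CP [C that] [S [NP [Pron it]] [VP [VP [V claimed]] [Conj or] [VP [V suspected]]]]]]]]
[S [NP [Pron everyone]] [VP [AdvP [Adv silently]] [VP [VP [V examined] [CP [C that] [S [NP [Pron it]] [VP [V claimed]]]]] [Conj or] [VP [V suspected]]]]]
The trees differ in how a recursive rule is bracketed over the same span.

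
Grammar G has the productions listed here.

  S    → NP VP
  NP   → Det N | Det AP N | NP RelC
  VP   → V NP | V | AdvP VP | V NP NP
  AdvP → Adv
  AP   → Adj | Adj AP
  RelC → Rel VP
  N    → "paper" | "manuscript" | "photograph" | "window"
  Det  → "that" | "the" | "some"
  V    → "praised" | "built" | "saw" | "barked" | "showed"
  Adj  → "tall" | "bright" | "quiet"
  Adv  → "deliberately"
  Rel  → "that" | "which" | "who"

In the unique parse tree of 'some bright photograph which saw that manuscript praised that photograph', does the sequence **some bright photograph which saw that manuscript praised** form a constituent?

No

[S [NP [NP [Det some] [AP [Adj bright]] [N photograph]] [RelC [Rel which] [VP [V saw] [NP [Det that] [N manuscript]]]]] [VP [V praised] [NP [Det that] [N photograph]]]]
The smallest constituent containing 'some bright photograph which saw that manuscript praised' is the S spanning 'some bright photograph which saw that manuscript praised that photograph'; no single node in the tree dominates exactly the given words.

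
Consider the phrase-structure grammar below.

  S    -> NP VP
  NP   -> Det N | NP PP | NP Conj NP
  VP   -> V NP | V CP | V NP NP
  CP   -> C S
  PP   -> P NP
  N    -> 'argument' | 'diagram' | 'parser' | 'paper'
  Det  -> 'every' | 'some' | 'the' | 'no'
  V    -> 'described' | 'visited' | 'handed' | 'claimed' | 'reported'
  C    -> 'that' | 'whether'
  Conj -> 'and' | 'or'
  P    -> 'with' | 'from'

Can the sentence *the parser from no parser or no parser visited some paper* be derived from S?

S
  NP
    NP
      Det: the
      N: parser
    PP
      P: from
      NP
        NP
          Det: no
          N: parser
        Conj: or
        NP
          Det: no
          N: parser
  VP
    V: visited
    NP
      Det: some
      N: paper
The bracketing above is licensed at every node by one of the given productions, with S at the root.

Grammatical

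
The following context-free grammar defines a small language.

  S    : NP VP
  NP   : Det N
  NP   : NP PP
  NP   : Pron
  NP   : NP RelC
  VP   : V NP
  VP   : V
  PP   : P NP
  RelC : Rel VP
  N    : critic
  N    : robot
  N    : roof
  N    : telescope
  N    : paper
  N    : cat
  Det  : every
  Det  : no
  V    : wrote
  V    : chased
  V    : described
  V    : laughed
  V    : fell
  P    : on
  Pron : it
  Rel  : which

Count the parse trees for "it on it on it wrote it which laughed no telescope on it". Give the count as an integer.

Two of the 4 distinct bracketings:
[S [NP [NP [Pron it]] [PP [P on] [NP [NP [Pron it]] [PP [P on] [NP [Pron it]]]]]] [VP [V wrote] [NP [NP [NP [Pron it]] [RelC [Rel which] [VP [V laughed] [NP [Det no] [N telescope]]]]] [PP [P on] [NP [Pron it]]]]]]
[S [NP [NP [Pron it]] [PP [P on] [NP [NP [Pron it]] [PP [P on] [NP [Pron it]]]]]] [VP [V wrote] [NP [NP [Pron it]] [RelC [Rel which] [VP [V laughed] [NP [NP [Det no] [N telescope]] [PP [P on] [NP [Pron it]]]]]]]]]
The trees differ in how a recursive rule is bracketed over the same span.

4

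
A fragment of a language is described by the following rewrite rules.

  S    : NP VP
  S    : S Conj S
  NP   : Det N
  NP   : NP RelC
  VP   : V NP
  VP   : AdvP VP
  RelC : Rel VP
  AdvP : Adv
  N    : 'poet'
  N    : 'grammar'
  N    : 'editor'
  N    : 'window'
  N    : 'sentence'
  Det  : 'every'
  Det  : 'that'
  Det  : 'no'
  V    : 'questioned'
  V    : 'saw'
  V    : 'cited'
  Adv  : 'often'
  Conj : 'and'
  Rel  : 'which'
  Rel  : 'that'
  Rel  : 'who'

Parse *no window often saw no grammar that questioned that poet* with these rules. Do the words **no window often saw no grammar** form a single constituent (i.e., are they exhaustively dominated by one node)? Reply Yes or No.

No

[S [NP [Det no] [N window]] [VP [AdvP [Adv often]] [VP [V saw] [NP [NP [Det no] [N grammar]] [RelC [Rel that] [VP [V questioned] [NP [Det that] [N poet]]]]]]]]
The smallest constituent containing 'no window often saw no grammar' is the S spanning 'no window often saw no grammar that questioned that poet'; no single node in the tree dominates exactly the given words.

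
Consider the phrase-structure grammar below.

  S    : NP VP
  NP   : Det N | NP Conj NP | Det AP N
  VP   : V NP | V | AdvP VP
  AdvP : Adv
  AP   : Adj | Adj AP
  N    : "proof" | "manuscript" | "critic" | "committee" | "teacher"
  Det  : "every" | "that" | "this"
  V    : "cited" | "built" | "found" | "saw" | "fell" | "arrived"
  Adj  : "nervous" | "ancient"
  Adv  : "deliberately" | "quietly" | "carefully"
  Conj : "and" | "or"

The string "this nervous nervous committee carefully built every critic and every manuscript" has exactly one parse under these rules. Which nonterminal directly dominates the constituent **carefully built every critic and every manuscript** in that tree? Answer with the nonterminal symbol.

S
  NP
    Det: this
    AP
      Adj: nervous
      AP
        Adj: nervous
    N: committee
  VP
    AdvP
      Adv: carefully
    VP
      V: built
      NP
        NP
          Det: every
          N: critic
        Conj: and
        NP
          Det: every
          N: manuscript
The span 'carefully built every critic and every manuscript' is the VP node built by VP → AdvP VP.
Its mother is the S built by S → NP VP.

S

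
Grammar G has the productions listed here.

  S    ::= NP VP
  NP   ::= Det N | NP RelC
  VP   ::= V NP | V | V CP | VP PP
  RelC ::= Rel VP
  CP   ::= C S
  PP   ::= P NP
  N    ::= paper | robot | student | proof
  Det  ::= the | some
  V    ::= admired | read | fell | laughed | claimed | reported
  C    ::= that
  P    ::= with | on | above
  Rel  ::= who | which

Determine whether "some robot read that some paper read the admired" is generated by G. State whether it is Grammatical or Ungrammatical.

A Det word can never sit immediately before a V word in any string this grammar generates, so the substring 'the admired' rules out a derivation.

Ungrammatical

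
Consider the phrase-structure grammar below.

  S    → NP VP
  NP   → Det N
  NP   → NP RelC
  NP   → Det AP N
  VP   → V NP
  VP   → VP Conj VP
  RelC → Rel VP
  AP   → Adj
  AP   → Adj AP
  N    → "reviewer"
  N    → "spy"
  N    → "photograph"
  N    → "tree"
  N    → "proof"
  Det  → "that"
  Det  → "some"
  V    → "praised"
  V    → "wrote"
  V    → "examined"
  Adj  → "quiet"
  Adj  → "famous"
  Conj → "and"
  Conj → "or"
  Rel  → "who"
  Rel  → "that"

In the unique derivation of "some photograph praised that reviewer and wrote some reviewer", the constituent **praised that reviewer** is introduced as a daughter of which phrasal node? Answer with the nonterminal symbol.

VP

S
  NP
    Det: some
    N: photograph
  VP
    VP
      V: praised
      NP
        Det: that
        N: reviewer
    Conj: and
    VP
      V: wrote
      NP
        Det: some
        N: reviewer
The span 'praised that reviewer' is the VP node built by VP → V NP.
Its mother is the VP built by VP → VP Conj VP.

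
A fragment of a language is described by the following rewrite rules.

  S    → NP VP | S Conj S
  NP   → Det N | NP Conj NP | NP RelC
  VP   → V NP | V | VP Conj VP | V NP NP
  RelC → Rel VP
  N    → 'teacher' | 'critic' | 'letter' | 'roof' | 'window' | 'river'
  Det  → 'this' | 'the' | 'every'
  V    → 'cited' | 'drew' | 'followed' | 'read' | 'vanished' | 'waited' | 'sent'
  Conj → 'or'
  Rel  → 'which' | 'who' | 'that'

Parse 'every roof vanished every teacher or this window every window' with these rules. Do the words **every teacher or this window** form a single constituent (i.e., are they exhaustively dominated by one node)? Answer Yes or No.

Yes

[S [NP [Det every] [N roof]] [VP [V vanished] [NP [NP [Det every] [N teacher]] [Conj or] [NP [Det this] [N window]]] [NP [Det every] [N window]]]]
The words 'every teacher or this window' are exhaustively dominated by a single NP node (built by NP → NP Conj NP), so they form a constituent.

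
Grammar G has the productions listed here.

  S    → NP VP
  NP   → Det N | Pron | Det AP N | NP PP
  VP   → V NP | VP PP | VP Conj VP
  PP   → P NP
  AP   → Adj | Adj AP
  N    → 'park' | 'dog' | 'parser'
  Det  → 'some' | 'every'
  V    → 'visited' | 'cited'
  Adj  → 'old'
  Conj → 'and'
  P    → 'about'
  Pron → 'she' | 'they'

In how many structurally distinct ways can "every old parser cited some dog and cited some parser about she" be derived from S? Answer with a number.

3

Two of the 3 distinct bracketings:
[S [NP [Det every] [AP [Adj old]] [N parser]] [VP [VP [VP [V cited] [NP [Det some] [N dog]]] [Conj and] [VP [V cited] [NP [Det some] [N parser]]]] [PP [P about] [NP [Pron she]]]]]
[S [NP [Det every] [AP [Adj old]] [N parser]] [VP [VP [V cited] [NP [Det some] [N dog]]] [Conj and] [VP [V cited] [NP [NP [Det some] [N parser]] [PP [P about] [NP [Pron she]]]]]]]
The difference turns on whether NP → NP PP is used at the relevant span, versus an alternative expansion of NP.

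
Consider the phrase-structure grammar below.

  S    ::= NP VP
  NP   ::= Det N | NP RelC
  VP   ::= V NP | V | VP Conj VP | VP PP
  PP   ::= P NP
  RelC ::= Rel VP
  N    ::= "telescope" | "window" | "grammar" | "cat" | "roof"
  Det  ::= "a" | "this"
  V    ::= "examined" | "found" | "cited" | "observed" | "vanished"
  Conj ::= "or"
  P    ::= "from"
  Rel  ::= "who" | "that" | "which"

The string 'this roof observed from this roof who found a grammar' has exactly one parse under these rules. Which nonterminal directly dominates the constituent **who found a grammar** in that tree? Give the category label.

NP

S
  NP
    Det: this
    N: roof
  VP
    VP
      V: observed
    PP
      P: from
      NP
        NP
          Det: this
          N: roof
        RelC
          Rel: who
          VP
            V: found
            NP
              Det: a
              N: grammar
The span 'who found a grammar' is the RelC node built by RelC → Rel VP.
Its mother is the NP built by NP → NP RelC.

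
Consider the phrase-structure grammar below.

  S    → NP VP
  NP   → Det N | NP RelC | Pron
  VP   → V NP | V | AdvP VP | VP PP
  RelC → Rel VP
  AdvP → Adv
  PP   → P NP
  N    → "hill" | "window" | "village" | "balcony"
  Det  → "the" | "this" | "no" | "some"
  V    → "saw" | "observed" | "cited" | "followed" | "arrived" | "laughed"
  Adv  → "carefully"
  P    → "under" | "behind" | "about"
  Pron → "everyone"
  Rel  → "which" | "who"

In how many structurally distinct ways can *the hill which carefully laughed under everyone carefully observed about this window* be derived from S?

Two of the 4 distinct bracketings:
[S [NP [NP [Det the] [N hill]] [RelC [Rel which] [VP [AdvP [Adv carefully]] [VP [VP [V laughed]] [PP [P under] [NP [Pron everyone]]]]]]] [VP [AdvP [Adv carefully]] [VP [VP [V observed]] [PP [P about] [NP [Det this] [N window]]]]]]
[S [NP [NP [Det the] [N hill]] [RelC [Rel which] [VP [AdvP [Adv carefully]] [VP [VP [V laughed]] [PP [P under] [NP [Pron everyone]]]]]]] [VP [VP [AdvP [Adv carefully]] [VP [V observed]]] [PP [P about] [NP [Det this] [N window]]]]]
The trees differ in how a recursive rule is bracketed over the same span.

4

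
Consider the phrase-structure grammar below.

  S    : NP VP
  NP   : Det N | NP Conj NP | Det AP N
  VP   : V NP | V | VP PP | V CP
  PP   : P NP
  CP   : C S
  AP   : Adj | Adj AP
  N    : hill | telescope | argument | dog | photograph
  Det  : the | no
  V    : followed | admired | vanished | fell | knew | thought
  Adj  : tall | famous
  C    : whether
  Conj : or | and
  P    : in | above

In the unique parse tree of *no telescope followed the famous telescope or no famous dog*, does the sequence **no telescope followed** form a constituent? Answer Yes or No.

[S [NP [Det no] [N telescope]] [VP [V followed] [NP [NP [Det the] [AP [Adj famous]] [N telescope]] [Conj or] [NP [Det no] [AP [Adj famous]] [N dog]]]]]
The smallest constituent containing 'no telescope followed' is the S spanning 'no telescope followed the famous telescope or no famous dog'; no single node in the tree dominates exactly the given words.

No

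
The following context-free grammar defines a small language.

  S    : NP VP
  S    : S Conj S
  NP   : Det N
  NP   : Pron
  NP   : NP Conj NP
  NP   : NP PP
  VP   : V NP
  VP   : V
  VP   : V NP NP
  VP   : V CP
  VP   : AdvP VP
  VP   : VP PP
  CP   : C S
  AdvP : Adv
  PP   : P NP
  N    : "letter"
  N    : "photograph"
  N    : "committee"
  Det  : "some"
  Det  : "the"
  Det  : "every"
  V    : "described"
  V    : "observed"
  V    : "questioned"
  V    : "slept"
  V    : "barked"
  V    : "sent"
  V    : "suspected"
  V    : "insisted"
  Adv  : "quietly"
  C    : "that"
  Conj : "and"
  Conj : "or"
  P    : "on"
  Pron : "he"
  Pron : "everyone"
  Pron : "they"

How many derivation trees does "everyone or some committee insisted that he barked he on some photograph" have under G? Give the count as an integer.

Two of the 3 distinct bracketings:
[S [NP [NP [Pron everyone]] [Conj or] [NP [Det some] [N committee]]] [VP [V insisted] [CP [C that] [S [NP [Pron he]] [VP [V barked] [NP [NP [Pron he]] [PP [P on] [NP [Det some] [N photograph]]]]]]]]]
[S [NP [NP [Pron everyone]] [Conj or] [NP [Det some] [N committee]]] [VP [V insisted] [CP [C that] [S [NP [Pron he]] [VP [VP [V barked] [NP [Pron he]]] [PP [P on] [NP [Det some] [N photograph]]]]]]]]
The difference turns on whether NP → NP PP is used at the relevant span, versus an alternative expansion of NP.

3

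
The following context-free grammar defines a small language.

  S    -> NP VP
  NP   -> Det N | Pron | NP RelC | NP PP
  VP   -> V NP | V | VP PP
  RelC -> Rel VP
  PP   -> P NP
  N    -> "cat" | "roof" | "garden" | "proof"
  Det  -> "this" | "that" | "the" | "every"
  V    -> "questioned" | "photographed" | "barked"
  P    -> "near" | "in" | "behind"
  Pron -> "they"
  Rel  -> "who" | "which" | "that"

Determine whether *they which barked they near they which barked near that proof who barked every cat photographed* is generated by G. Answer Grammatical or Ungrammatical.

S
  NP
    NP
      Pron: they
    RelC
      Rel: which
      VP
        V: barked
        NP
          NP
            NP
              Pron: they
            PP
              P: near
              NP
                Pron: they
          RelC
            Rel: which
            VP
              VP
                V: barked
              PP
                P: near
                NP
                  NP
                    Det: that
                    N: proof
                  RelC
                    Rel: who
                    VP
                      V: barked
                      NP
                        Det: every
                        N: cat
  VP
    V: photographed
The bracketing above is licensed at every node by one of the given productions, with S at the root.

Grammatical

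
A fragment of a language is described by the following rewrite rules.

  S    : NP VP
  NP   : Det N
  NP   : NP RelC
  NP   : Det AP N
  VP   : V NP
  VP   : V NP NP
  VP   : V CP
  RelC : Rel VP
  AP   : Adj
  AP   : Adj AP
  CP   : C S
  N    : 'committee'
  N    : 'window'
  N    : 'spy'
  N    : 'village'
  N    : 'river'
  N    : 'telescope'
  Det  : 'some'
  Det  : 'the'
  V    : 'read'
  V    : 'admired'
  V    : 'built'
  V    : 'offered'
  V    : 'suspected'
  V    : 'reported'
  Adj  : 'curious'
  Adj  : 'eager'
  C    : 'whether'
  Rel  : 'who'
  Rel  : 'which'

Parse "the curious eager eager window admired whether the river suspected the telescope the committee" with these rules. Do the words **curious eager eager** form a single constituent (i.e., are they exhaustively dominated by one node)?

Yes

[S [NP [Det the] [AP [Adj curious] [AP [Adj eager] [AP [Adj eager]]]] [N window]] [VP [V admired] [CP [C whether] [S [NP [Det the] [N river]] [VP [V suspected] [NP [Det the] [N telescope]] [NP [Det the] [N committee]]]]]]]
The words 'curious eager eager' are exhaustively dominated by a single AP node (built by AP → Adj AP), so they form a constituent.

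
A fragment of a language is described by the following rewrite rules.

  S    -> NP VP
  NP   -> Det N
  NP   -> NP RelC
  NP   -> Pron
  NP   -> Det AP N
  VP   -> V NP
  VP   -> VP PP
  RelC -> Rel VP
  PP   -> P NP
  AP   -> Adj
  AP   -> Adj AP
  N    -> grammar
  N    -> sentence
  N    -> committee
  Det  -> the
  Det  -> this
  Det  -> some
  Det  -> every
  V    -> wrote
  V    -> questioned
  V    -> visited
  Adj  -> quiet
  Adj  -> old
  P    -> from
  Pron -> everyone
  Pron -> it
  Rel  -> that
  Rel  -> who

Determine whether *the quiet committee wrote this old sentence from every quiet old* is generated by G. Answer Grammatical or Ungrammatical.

Ungrammatical

For S → NP VP, the only prefix that parses as NP is 'the quiet committee', but the remainder 'wrote this old sentence from every quiet old' is not a VP under these rules.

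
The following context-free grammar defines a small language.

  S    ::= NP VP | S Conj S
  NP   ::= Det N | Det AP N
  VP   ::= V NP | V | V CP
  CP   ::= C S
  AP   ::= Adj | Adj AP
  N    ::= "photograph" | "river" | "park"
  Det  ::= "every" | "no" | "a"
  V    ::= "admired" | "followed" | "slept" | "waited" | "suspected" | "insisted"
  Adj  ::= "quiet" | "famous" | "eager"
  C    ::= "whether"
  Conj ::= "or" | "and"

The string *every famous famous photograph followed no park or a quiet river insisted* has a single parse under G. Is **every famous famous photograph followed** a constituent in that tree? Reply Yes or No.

No

[S [S [NP [Det every] [AP [Adj famous] [AP [Adj famous]]] [N photograph]] [VP [V followed] [NP [Det no] [N park]]]] [Conj or] [S [NP [Det a] [AP [Adj quiet]] [N river]] [VP [V insisted]]]]
The smallest constituent containing 'every famous famous photograph followed' is the S spanning 'every famous famous photograph followed no park'; no single node in the tree dominates exactly the given words.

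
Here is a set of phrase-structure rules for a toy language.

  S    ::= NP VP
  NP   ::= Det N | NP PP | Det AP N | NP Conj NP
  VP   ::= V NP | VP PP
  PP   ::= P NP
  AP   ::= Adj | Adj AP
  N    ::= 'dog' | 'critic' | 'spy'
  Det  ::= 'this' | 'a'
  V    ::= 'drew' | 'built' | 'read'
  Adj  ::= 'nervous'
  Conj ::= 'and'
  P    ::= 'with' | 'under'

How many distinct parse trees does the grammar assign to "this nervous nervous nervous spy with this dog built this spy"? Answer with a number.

1

[S [NP [NP [Det this] [AP [Adj nervous] [AP [Adj nervous] [AP [Adj nervous]]]] [N spy]] [PP [P with] [NP [Det this] [N dog]]]] [VP [V built] [NP [Det this] [N spy]]]]
No rule offers an alternative attachment or grouping for any span, so this is the only derivation.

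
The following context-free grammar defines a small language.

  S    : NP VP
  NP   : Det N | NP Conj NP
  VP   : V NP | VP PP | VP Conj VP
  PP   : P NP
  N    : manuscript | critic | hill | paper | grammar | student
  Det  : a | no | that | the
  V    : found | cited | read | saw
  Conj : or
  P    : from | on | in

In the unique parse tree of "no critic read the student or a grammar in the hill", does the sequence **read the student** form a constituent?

[S [NP [Det no] [N critic]] [VP [VP [V read] [NP [NP [Det the] [N student]] [Conj or] [NP [Det a] [N grammar]]]] [PP [P in] [NP [Det the] [N hill]]]]]
The smallest constituent containing 'read the student' is the VP spanning 'read the student or a grammar'; no single node in the tree dominates exactly the given words.

No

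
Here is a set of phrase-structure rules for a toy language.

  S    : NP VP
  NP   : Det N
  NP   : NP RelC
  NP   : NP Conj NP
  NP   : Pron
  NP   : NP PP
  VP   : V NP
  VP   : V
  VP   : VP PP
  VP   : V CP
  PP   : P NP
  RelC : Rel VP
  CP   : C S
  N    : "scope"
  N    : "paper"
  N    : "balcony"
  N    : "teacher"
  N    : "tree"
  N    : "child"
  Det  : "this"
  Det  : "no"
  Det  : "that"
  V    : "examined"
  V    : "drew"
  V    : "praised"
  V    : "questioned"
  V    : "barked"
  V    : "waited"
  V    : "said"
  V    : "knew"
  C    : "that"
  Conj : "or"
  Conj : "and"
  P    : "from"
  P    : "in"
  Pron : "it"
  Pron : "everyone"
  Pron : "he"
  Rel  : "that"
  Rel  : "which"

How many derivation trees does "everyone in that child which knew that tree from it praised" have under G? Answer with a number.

7

Two of the 7 distinct bracketings:
[S [NP [NP [NP [Pron everyone]] [PP [P in] [NP [Det that] [N child]]]] [RelC [Rel which] [VP [V knew] [NP [NP [Det that] [N tree]] [PP [P from] [NP [Pron it]]]]]]] [VP [V praised]]]
[S [NP [NP [NP [Pron everyone]] [PP [P in] [NP [Det that] [N child]]]] [RelC [Rel which] [VP [VP [V knew] [NP [Det that] [N tree]]] [PP [P from] [NP [Pron it]]]]]] [VP [V praised]]]
The difference turns on whether VP → VP PP is used at the relevant span, versus an alternative expansion of VP.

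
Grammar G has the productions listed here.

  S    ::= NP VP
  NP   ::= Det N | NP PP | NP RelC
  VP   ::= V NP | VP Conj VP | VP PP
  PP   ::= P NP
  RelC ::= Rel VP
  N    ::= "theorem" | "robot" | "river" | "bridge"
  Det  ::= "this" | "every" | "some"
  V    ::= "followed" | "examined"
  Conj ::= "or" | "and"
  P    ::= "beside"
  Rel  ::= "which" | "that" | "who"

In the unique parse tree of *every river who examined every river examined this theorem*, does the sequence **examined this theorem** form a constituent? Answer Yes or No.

[S [NP [NP [Det every] [N river]] [RelC [Rel who] [VP [V examined] [NP [Det every] [N river]]]]] [VP [V examined] [NP [Det this] [N theorem]]]]
The words 'examined this theorem' are exhaustively dominated by a single VP node (built by VP → V NP), so they form a constituent.

Yes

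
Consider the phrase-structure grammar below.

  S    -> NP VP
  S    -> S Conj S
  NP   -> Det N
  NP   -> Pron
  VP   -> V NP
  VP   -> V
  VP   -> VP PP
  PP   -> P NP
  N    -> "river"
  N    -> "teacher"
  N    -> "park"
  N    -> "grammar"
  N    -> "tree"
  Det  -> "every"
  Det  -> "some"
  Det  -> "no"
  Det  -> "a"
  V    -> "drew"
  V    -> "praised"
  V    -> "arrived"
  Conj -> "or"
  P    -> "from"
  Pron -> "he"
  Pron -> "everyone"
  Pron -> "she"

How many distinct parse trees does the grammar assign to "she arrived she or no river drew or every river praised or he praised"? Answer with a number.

5

Two of the 5 distinct bracketings:
[S [S [NP [Pron she]] [VP [V arrived] [NP [Pron she]]]] [Conj or] [S [S [NP [Det no] [N river]] [VP [V drew]]] [Conj or] [S [S [NP [Det every] [N river]] [VP [V praised]]] [Conj or] [S [NP [Pron he]] [VP [V praised]]]]]]
[S [S [NP [Pron she]] [VP [V arrived] [NP [Pron she]]]] [Conj or] [S [S [S [NP [Det no] [N river]] [VP [V drew]]] [Conj or] [S [NP [Det every] [N river]] [VP [V praised]]]] [Conj or] [S [NP [Pron he]] [VP [V praised]]]]]
The trees differ in how a recursive rule is bracketed over the same span.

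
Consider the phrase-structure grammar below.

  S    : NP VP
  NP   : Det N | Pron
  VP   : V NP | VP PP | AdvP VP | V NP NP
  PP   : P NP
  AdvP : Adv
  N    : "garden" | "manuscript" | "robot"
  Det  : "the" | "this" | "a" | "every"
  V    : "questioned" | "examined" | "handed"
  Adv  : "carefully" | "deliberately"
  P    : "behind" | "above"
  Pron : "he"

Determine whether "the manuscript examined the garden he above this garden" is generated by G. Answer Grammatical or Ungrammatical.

S
  NP
    Det: the
    N: manuscript
  VP
    VP
      V: examined
      NP
        Det: the
        N: garden
      NP
        Pron: he
    PP
      P: above
      NP
        Det: this
        N: garden
The bracketing above is licensed at every node by one of the given productions, with S at the root.

Grammatical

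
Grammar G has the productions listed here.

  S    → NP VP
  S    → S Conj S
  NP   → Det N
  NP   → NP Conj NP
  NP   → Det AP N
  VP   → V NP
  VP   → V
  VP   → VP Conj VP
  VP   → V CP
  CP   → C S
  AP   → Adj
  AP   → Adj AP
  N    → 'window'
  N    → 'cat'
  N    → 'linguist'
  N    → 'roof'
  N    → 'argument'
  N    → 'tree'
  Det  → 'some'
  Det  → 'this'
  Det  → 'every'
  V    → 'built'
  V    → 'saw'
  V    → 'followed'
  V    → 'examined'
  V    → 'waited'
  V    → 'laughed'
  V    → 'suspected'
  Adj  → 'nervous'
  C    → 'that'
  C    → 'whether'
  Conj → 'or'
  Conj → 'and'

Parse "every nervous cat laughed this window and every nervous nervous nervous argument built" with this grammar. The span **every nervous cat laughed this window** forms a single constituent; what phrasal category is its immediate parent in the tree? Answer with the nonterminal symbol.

S

S
  S
    NP
      Det: every
      AP
        Adj: nervous
      N: cat
    VP
      V: laughed
      NP
        Det: this
        N: window
  Conj: and
  S
    NP
      Det: every
      AP
        Adj: nervous
        AP
          Adj: nervous
          AP
            Adj: nervous
      N: argument
    VP
      V: built
The span 'every nervous cat laughed this window' is the S node built by S → NP VP.
Its mother is the S built by S → S Conj S.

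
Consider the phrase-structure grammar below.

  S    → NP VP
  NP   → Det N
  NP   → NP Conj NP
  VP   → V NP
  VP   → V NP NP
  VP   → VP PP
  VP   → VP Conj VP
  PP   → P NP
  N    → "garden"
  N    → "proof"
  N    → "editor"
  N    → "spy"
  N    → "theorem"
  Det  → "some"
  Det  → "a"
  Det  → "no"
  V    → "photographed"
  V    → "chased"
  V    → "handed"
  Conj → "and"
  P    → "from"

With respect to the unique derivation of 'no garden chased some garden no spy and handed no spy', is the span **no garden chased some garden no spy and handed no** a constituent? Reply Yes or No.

No

[S [NP [Det no] [N garden]] [VP [VP [V chased] [NP [Det some] [N garden]] [NP [Det no] [N spy]]] [Conj and] [VP [V handed] [NP [Det no] [N spy]]]]]
The smallest constituent containing 'no garden chased some garden no spy and handed no' is the S spanning 'no garden chased some garden no spy and handed no spy'; no single node in the tree dominates exactly the given words.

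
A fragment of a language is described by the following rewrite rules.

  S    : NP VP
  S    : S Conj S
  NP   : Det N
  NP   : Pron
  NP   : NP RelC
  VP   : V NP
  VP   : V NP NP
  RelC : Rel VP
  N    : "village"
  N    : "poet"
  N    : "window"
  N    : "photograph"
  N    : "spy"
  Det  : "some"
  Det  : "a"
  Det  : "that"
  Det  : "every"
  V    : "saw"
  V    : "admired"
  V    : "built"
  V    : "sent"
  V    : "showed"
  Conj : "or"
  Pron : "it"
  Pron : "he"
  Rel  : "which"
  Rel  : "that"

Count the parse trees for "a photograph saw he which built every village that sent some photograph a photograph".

5

Two of the 5 distinct bracketings:
[S [NP [Det a] [N photograph]] [VP [V saw] [NP [NP [Pron he]] [RelC [Rel which] [VP [V built] [NP [NP [Det every] [N village]] [RelC [Rel that] [VP [V sent] [NP [Det some] [N photograph]] [NP [Det a] [N photograph]]]]]]]]]]
[S [NP [Det a] [N photograph]] [VP [V saw] [NP [NP [Pron he]] [RelC [Rel which] [VP [V built] [NP [NP [Det every] [N village]] [RelC [Rel that] [VP [V sent] [NP [Det some] [N photograph]]]]] [NP [Det a] [N photograph]]]]]]]
The trees differ in how a recursive rule is bracketed over the same span.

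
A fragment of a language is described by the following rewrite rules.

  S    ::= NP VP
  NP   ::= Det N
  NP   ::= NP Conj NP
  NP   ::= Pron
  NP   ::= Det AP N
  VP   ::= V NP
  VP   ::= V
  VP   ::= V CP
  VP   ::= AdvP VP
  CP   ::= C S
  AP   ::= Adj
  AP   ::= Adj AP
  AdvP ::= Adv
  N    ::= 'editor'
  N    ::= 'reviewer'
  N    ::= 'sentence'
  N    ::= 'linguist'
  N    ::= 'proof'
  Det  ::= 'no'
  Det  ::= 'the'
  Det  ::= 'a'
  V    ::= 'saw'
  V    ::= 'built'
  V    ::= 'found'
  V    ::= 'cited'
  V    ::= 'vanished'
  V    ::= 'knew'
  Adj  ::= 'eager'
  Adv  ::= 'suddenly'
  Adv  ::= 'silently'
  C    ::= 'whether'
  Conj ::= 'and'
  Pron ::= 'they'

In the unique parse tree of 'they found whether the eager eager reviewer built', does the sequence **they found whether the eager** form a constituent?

No

[S [NP [Pron they]] [VP [V found] [CP [C whether] [S [NP [Det the] [AP [Adj eager] [AP [Adj eager]]] [N reviewer]] [VP [V built]]]]]]
The smallest constituent containing 'they found whether the eager' is the S spanning 'they found whether the eager eager reviewer built'; no single node in the tree dominates exactly the given words.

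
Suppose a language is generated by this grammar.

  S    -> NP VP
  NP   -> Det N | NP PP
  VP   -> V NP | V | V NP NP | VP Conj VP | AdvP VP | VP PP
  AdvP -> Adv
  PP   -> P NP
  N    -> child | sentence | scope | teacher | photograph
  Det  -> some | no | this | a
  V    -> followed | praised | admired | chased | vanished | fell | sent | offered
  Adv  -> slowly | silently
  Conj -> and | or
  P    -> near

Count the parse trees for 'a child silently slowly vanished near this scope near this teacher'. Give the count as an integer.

9

Two of the 9 distinct bracketings:
[S [NP [Det a] [N child]] [VP [AdvP [Adv silently]] [VP [AdvP [Adv slowly]] [VP [VP [V vanished]] [PP [P near] [NP [NP [Det this] [N scope]] [PP [P near] [NP [Det this] [N teacher]]]]]]]]]
[S [NP [Det a] [N child]] [VP [AdvP [Adv silently]] [VP [AdvP [Adv slowly]] [VP [VP [VP [V vanished]] [PP [P near] [NP [Det this] [N scope]]]] [PP [P near] [NP [Det this] [N teacher]]]]]]]
The difference turns on whether NP → NP PP is used at the relevant span, versus an alternative expansion of NP.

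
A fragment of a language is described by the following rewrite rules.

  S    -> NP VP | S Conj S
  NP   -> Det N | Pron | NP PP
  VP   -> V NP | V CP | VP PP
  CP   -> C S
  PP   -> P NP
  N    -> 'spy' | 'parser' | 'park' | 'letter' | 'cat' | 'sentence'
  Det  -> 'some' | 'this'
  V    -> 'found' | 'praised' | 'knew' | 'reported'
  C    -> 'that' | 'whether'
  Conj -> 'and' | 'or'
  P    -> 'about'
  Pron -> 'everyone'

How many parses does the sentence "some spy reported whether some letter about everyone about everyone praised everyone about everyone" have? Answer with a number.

6

Two of the 6 distinct bracketings:
[S [NP [Det some] [N spy]] [VP [V reported] [CP [C whether] [S [NP [NP [Det some] [N letter]] [PP [P about] [NP [NP [Pron everyone]] [PP [P about] [NP [Pron everyone]]]]]] [VP [V praised] [NP [NP [Pron everyone]] [PP [P about] [NP [Pron everyone]]]]]]]]]
[S [NP [Det some] [N spy]] [VP [V reported] [CP [C whether] [S [NP [NP [Det some] [N letter]] [PP [P about] [NP [NP [Pron everyone]] [PP [P about] [NP [Pron everyone]]]]]] [VP [VP [V praised] [NP [Pron everyone]]] [PP [P about] [NP [Pron everyone]]]]]]]]
The difference turns on whether VP → VP PP is used at the relevant span, versus an alternative expansion of VP.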